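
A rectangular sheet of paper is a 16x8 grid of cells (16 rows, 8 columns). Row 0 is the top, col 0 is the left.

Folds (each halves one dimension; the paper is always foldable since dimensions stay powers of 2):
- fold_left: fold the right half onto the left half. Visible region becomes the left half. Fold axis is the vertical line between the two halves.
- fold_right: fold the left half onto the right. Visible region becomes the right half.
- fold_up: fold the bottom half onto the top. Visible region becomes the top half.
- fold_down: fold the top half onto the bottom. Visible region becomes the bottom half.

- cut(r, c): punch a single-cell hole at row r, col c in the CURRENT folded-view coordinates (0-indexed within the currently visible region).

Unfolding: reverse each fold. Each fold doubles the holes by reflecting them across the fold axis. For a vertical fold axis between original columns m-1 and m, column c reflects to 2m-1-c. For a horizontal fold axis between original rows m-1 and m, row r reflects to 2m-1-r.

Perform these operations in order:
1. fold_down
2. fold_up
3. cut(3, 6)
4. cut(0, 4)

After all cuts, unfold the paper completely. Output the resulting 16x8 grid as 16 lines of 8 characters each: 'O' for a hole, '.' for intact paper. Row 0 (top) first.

Answer: ....O...
........
........
......O.
......O.
........
........
....O...
....O...
........
........
......O.
......O.
........
........
....O...

Derivation:
Op 1 fold_down: fold axis h@8; visible region now rows[8,16) x cols[0,8) = 8x8
Op 2 fold_up: fold axis h@12; visible region now rows[8,12) x cols[0,8) = 4x8
Op 3 cut(3, 6): punch at orig (11,6); cuts so far [(11, 6)]; region rows[8,12) x cols[0,8) = 4x8
Op 4 cut(0, 4): punch at orig (8,4); cuts so far [(8, 4), (11, 6)]; region rows[8,12) x cols[0,8) = 4x8
Unfold 1 (reflect across h@12): 4 holes -> [(8, 4), (11, 6), (12, 6), (15, 4)]
Unfold 2 (reflect across h@8): 8 holes -> [(0, 4), (3, 6), (4, 6), (7, 4), (8, 4), (11, 6), (12, 6), (15, 4)]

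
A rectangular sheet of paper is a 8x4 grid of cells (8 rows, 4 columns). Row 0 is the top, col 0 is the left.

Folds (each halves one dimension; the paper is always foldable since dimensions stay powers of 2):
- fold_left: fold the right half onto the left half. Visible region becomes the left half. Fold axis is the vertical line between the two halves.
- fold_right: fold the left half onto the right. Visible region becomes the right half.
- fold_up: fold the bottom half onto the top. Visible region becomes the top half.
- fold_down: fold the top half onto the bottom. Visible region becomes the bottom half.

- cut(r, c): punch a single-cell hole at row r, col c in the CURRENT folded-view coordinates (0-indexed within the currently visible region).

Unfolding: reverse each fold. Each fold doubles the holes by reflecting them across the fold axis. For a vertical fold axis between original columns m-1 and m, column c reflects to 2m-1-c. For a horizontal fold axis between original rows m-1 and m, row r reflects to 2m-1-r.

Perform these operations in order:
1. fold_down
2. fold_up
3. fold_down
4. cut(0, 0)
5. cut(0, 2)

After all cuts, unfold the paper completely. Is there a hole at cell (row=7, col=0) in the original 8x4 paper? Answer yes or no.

Op 1 fold_down: fold axis h@4; visible region now rows[4,8) x cols[0,4) = 4x4
Op 2 fold_up: fold axis h@6; visible region now rows[4,6) x cols[0,4) = 2x4
Op 3 fold_down: fold axis h@5; visible region now rows[5,6) x cols[0,4) = 1x4
Op 4 cut(0, 0): punch at orig (5,0); cuts so far [(5, 0)]; region rows[5,6) x cols[0,4) = 1x4
Op 5 cut(0, 2): punch at orig (5,2); cuts so far [(5, 0), (5, 2)]; region rows[5,6) x cols[0,4) = 1x4
Unfold 1 (reflect across h@5): 4 holes -> [(4, 0), (4, 2), (5, 0), (5, 2)]
Unfold 2 (reflect across h@6): 8 holes -> [(4, 0), (4, 2), (5, 0), (5, 2), (6, 0), (6, 2), (7, 0), (7, 2)]
Unfold 3 (reflect across h@4): 16 holes -> [(0, 0), (0, 2), (1, 0), (1, 2), (2, 0), (2, 2), (3, 0), (3, 2), (4, 0), (4, 2), (5, 0), (5, 2), (6, 0), (6, 2), (7, 0), (7, 2)]
Holes: [(0, 0), (0, 2), (1, 0), (1, 2), (2, 0), (2, 2), (3, 0), (3, 2), (4, 0), (4, 2), (5, 0), (5, 2), (6, 0), (6, 2), (7, 0), (7, 2)]

Answer: yes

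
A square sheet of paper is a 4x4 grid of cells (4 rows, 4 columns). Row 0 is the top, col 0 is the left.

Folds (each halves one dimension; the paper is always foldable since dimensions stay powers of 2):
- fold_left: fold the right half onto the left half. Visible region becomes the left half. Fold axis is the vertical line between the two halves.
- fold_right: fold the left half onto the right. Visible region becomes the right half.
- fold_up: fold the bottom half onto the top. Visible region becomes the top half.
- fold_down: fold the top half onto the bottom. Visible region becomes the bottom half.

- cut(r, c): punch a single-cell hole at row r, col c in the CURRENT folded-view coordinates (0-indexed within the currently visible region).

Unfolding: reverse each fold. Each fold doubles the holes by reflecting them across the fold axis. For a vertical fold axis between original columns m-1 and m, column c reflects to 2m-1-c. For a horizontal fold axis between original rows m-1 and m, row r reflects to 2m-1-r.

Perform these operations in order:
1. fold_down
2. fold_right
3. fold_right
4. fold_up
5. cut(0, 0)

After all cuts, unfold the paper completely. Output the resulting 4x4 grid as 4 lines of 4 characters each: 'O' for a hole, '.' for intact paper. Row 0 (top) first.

Op 1 fold_down: fold axis h@2; visible region now rows[2,4) x cols[0,4) = 2x4
Op 2 fold_right: fold axis v@2; visible region now rows[2,4) x cols[2,4) = 2x2
Op 3 fold_right: fold axis v@3; visible region now rows[2,4) x cols[3,4) = 2x1
Op 4 fold_up: fold axis h@3; visible region now rows[2,3) x cols[3,4) = 1x1
Op 5 cut(0, 0): punch at orig (2,3); cuts so far [(2, 3)]; region rows[2,3) x cols[3,4) = 1x1
Unfold 1 (reflect across h@3): 2 holes -> [(2, 3), (3, 3)]
Unfold 2 (reflect across v@3): 4 holes -> [(2, 2), (2, 3), (3, 2), (3, 3)]
Unfold 3 (reflect across v@2): 8 holes -> [(2, 0), (2, 1), (2, 2), (2, 3), (3, 0), (3, 1), (3, 2), (3, 3)]
Unfold 4 (reflect across h@2): 16 holes -> [(0, 0), (0, 1), (0, 2), (0, 3), (1, 0), (1, 1), (1, 2), (1, 3), (2, 0), (2, 1), (2, 2), (2, 3), (3, 0), (3, 1), (3, 2), (3, 3)]

Answer: OOOO
OOOO
OOOO
OOOO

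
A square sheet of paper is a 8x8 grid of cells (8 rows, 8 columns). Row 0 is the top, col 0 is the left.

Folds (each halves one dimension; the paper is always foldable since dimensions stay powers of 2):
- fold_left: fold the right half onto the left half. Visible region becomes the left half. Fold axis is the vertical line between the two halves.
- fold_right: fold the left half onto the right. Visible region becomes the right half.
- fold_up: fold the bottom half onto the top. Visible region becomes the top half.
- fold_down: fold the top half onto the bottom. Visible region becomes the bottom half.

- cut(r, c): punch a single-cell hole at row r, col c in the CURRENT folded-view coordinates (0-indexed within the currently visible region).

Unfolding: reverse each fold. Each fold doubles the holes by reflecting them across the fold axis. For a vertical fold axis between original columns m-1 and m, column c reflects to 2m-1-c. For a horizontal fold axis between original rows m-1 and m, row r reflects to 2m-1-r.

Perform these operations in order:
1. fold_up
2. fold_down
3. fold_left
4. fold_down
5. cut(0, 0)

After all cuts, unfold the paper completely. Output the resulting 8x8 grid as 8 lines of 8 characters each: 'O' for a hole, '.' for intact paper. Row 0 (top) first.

Op 1 fold_up: fold axis h@4; visible region now rows[0,4) x cols[0,8) = 4x8
Op 2 fold_down: fold axis h@2; visible region now rows[2,4) x cols[0,8) = 2x8
Op 3 fold_left: fold axis v@4; visible region now rows[2,4) x cols[0,4) = 2x4
Op 4 fold_down: fold axis h@3; visible region now rows[3,4) x cols[0,4) = 1x4
Op 5 cut(0, 0): punch at orig (3,0); cuts so far [(3, 0)]; region rows[3,4) x cols[0,4) = 1x4
Unfold 1 (reflect across h@3): 2 holes -> [(2, 0), (3, 0)]
Unfold 2 (reflect across v@4): 4 holes -> [(2, 0), (2, 7), (3, 0), (3, 7)]
Unfold 3 (reflect across h@2): 8 holes -> [(0, 0), (0, 7), (1, 0), (1, 7), (2, 0), (2, 7), (3, 0), (3, 7)]
Unfold 4 (reflect across h@4): 16 holes -> [(0, 0), (0, 7), (1, 0), (1, 7), (2, 0), (2, 7), (3, 0), (3, 7), (4, 0), (4, 7), (5, 0), (5, 7), (6, 0), (6, 7), (7, 0), (7, 7)]

Answer: O......O
O......O
O......O
O......O
O......O
O......O
O......O
O......O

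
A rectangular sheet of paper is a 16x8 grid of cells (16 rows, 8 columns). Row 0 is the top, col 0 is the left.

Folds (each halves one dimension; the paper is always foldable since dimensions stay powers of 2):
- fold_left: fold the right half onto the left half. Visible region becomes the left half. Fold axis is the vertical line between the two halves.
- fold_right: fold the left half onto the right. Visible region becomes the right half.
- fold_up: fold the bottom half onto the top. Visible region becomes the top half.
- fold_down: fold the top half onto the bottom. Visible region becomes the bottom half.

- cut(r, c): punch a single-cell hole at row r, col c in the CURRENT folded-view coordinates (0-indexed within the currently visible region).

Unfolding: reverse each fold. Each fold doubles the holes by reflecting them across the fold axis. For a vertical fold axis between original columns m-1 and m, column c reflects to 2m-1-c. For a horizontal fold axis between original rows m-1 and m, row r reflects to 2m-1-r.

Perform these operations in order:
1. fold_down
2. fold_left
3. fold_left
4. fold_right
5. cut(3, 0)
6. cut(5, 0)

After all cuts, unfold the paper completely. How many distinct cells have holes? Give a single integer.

Answer: 32

Derivation:
Op 1 fold_down: fold axis h@8; visible region now rows[8,16) x cols[0,8) = 8x8
Op 2 fold_left: fold axis v@4; visible region now rows[8,16) x cols[0,4) = 8x4
Op 3 fold_left: fold axis v@2; visible region now rows[8,16) x cols[0,2) = 8x2
Op 4 fold_right: fold axis v@1; visible region now rows[8,16) x cols[1,2) = 8x1
Op 5 cut(3, 0): punch at orig (11,1); cuts so far [(11, 1)]; region rows[8,16) x cols[1,2) = 8x1
Op 6 cut(5, 0): punch at orig (13,1); cuts so far [(11, 1), (13, 1)]; region rows[8,16) x cols[1,2) = 8x1
Unfold 1 (reflect across v@1): 4 holes -> [(11, 0), (11, 1), (13, 0), (13, 1)]
Unfold 2 (reflect across v@2): 8 holes -> [(11, 0), (11, 1), (11, 2), (11, 3), (13, 0), (13, 1), (13, 2), (13, 3)]
Unfold 3 (reflect across v@4): 16 holes -> [(11, 0), (11, 1), (11, 2), (11, 3), (11, 4), (11, 5), (11, 6), (11, 7), (13, 0), (13, 1), (13, 2), (13, 3), (13, 4), (13, 5), (13, 6), (13, 7)]
Unfold 4 (reflect across h@8): 32 holes -> [(2, 0), (2, 1), (2, 2), (2, 3), (2, 4), (2, 5), (2, 6), (2, 7), (4, 0), (4, 1), (4, 2), (4, 3), (4, 4), (4, 5), (4, 6), (4, 7), (11, 0), (11, 1), (11, 2), (11, 3), (11, 4), (11, 5), (11, 6), (11, 7), (13, 0), (13, 1), (13, 2), (13, 3), (13, 4), (13, 5), (13, 6), (13, 7)]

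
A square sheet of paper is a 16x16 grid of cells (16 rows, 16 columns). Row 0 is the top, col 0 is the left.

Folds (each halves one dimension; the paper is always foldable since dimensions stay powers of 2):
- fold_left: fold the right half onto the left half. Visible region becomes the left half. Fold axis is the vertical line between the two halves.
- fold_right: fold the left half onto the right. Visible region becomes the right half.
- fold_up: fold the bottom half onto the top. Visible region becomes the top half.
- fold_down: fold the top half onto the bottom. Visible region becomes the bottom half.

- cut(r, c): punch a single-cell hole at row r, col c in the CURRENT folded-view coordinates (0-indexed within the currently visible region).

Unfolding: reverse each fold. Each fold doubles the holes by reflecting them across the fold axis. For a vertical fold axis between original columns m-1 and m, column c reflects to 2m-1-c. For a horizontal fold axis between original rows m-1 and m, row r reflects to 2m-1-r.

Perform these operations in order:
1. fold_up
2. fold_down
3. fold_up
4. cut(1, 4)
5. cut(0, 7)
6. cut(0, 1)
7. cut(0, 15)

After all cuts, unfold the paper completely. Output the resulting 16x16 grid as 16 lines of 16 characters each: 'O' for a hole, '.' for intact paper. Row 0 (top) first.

Op 1 fold_up: fold axis h@8; visible region now rows[0,8) x cols[0,16) = 8x16
Op 2 fold_down: fold axis h@4; visible region now rows[4,8) x cols[0,16) = 4x16
Op 3 fold_up: fold axis h@6; visible region now rows[4,6) x cols[0,16) = 2x16
Op 4 cut(1, 4): punch at orig (5,4); cuts so far [(5, 4)]; region rows[4,6) x cols[0,16) = 2x16
Op 5 cut(0, 7): punch at orig (4,7); cuts so far [(4, 7), (5, 4)]; region rows[4,6) x cols[0,16) = 2x16
Op 6 cut(0, 1): punch at orig (4,1); cuts so far [(4, 1), (4, 7), (5, 4)]; region rows[4,6) x cols[0,16) = 2x16
Op 7 cut(0, 15): punch at orig (4,15); cuts so far [(4, 1), (4, 7), (4, 15), (5, 4)]; region rows[4,6) x cols[0,16) = 2x16
Unfold 1 (reflect across h@6): 8 holes -> [(4, 1), (4, 7), (4, 15), (5, 4), (6, 4), (7, 1), (7, 7), (7, 15)]
Unfold 2 (reflect across h@4): 16 holes -> [(0, 1), (0, 7), (0, 15), (1, 4), (2, 4), (3, 1), (3, 7), (3, 15), (4, 1), (4, 7), (4, 15), (5, 4), (6, 4), (7, 1), (7, 7), (7, 15)]
Unfold 3 (reflect across h@8): 32 holes -> [(0, 1), (0, 7), (0, 15), (1, 4), (2, 4), (3, 1), (3, 7), (3, 15), (4, 1), (4, 7), (4, 15), (5, 4), (6, 4), (7, 1), (7, 7), (7, 15), (8, 1), (8, 7), (8, 15), (9, 4), (10, 4), (11, 1), (11, 7), (11, 15), (12, 1), (12, 7), (12, 15), (13, 4), (14, 4), (15, 1), (15, 7), (15, 15)]

Answer: .O.....O.......O
....O...........
....O...........
.O.....O.......O
.O.....O.......O
....O...........
....O...........
.O.....O.......O
.O.....O.......O
....O...........
....O...........
.O.....O.......O
.O.....O.......O
....O...........
....O...........
.O.....O.......O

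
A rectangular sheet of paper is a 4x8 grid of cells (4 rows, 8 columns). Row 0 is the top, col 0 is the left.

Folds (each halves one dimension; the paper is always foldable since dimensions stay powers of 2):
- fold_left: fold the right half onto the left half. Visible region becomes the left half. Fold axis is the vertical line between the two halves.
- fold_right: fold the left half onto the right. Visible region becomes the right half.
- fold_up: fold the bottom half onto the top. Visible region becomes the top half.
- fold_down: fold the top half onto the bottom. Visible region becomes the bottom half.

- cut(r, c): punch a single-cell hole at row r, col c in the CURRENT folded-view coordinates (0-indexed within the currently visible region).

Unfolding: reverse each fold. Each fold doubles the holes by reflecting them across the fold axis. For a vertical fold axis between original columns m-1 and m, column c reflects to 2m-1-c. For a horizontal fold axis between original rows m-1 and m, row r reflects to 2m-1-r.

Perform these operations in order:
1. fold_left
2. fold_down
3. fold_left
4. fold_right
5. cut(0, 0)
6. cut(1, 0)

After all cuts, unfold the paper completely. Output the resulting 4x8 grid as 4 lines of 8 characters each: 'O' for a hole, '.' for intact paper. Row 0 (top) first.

Op 1 fold_left: fold axis v@4; visible region now rows[0,4) x cols[0,4) = 4x4
Op 2 fold_down: fold axis h@2; visible region now rows[2,4) x cols[0,4) = 2x4
Op 3 fold_left: fold axis v@2; visible region now rows[2,4) x cols[0,2) = 2x2
Op 4 fold_right: fold axis v@1; visible region now rows[2,4) x cols[1,2) = 2x1
Op 5 cut(0, 0): punch at orig (2,1); cuts so far [(2, 1)]; region rows[2,4) x cols[1,2) = 2x1
Op 6 cut(1, 0): punch at orig (3,1); cuts so far [(2, 1), (3, 1)]; region rows[2,4) x cols[1,2) = 2x1
Unfold 1 (reflect across v@1): 4 holes -> [(2, 0), (2, 1), (3, 0), (3, 1)]
Unfold 2 (reflect across v@2): 8 holes -> [(2, 0), (2, 1), (2, 2), (2, 3), (3, 0), (3, 1), (3, 2), (3, 3)]
Unfold 3 (reflect across h@2): 16 holes -> [(0, 0), (0, 1), (0, 2), (0, 3), (1, 0), (1, 1), (1, 2), (1, 3), (2, 0), (2, 1), (2, 2), (2, 3), (3, 0), (3, 1), (3, 2), (3, 3)]
Unfold 4 (reflect across v@4): 32 holes -> [(0, 0), (0, 1), (0, 2), (0, 3), (0, 4), (0, 5), (0, 6), (0, 7), (1, 0), (1, 1), (1, 2), (1, 3), (1, 4), (1, 5), (1, 6), (1, 7), (2, 0), (2, 1), (2, 2), (2, 3), (2, 4), (2, 5), (2, 6), (2, 7), (3, 0), (3, 1), (3, 2), (3, 3), (3, 4), (3, 5), (3, 6), (3, 7)]

Answer: OOOOOOOO
OOOOOOOO
OOOOOOOO
OOOOOOOO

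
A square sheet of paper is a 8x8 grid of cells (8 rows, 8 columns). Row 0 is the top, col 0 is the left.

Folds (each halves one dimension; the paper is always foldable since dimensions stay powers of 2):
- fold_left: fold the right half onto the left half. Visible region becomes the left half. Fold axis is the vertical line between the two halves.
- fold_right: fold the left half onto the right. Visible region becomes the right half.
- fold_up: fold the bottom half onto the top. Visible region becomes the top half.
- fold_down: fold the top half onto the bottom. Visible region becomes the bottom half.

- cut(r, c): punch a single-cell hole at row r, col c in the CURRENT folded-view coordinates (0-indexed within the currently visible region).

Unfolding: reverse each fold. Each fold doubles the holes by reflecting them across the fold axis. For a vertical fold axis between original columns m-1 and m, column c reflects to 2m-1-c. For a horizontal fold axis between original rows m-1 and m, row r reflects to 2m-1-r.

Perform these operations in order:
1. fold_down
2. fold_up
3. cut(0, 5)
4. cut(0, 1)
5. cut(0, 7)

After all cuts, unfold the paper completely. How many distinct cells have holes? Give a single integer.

Answer: 12

Derivation:
Op 1 fold_down: fold axis h@4; visible region now rows[4,8) x cols[0,8) = 4x8
Op 2 fold_up: fold axis h@6; visible region now rows[4,6) x cols[0,8) = 2x8
Op 3 cut(0, 5): punch at orig (4,5); cuts so far [(4, 5)]; region rows[4,6) x cols[0,8) = 2x8
Op 4 cut(0, 1): punch at orig (4,1); cuts so far [(4, 1), (4, 5)]; region rows[4,6) x cols[0,8) = 2x8
Op 5 cut(0, 7): punch at orig (4,7); cuts so far [(4, 1), (4, 5), (4, 7)]; region rows[4,6) x cols[0,8) = 2x8
Unfold 1 (reflect across h@6): 6 holes -> [(4, 1), (4, 5), (4, 7), (7, 1), (7, 5), (7, 7)]
Unfold 2 (reflect across h@4): 12 holes -> [(0, 1), (0, 5), (0, 7), (3, 1), (3, 5), (3, 7), (4, 1), (4, 5), (4, 7), (7, 1), (7, 5), (7, 7)]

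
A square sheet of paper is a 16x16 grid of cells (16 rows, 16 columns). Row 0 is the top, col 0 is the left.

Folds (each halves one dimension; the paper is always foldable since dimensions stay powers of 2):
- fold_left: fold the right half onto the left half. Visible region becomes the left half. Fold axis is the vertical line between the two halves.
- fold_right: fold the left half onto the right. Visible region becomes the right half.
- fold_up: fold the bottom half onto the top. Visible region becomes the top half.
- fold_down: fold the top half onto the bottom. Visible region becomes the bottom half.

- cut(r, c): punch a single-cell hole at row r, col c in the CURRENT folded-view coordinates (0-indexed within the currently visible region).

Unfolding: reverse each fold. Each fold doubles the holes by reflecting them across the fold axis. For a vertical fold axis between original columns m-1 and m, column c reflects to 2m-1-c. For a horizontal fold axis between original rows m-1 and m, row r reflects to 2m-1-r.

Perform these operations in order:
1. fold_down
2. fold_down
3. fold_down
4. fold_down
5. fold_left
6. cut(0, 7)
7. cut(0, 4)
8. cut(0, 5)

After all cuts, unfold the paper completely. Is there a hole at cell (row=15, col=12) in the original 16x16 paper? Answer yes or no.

Op 1 fold_down: fold axis h@8; visible region now rows[8,16) x cols[0,16) = 8x16
Op 2 fold_down: fold axis h@12; visible region now rows[12,16) x cols[0,16) = 4x16
Op 3 fold_down: fold axis h@14; visible region now rows[14,16) x cols[0,16) = 2x16
Op 4 fold_down: fold axis h@15; visible region now rows[15,16) x cols[0,16) = 1x16
Op 5 fold_left: fold axis v@8; visible region now rows[15,16) x cols[0,8) = 1x8
Op 6 cut(0, 7): punch at orig (15,7); cuts so far [(15, 7)]; region rows[15,16) x cols[0,8) = 1x8
Op 7 cut(0, 4): punch at orig (15,4); cuts so far [(15, 4), (15, 7)]; region rows[15,16) x cols[0,8) = 1x8
Op 8 cut(0, 5): punch at orig (15,5); cuts so far [(15, 4), (15, 5), (15, 7)]; region rows[15,16) x cols[0,8) = 1x8
Unfold 1 (reflect across v@8): 6 holes -> [(15, 4), (15, 5), (15, 7), (15, 8), (15, 10), (15, 11)]
Unfold 2 (reflect across h@15): 12 holes -> [(14, 4), (14, 5), (14, 7), (14, 8), (14, 10), (14, 11), (15, 4), (15, 5), (15, 7), (15, 8), (15, 10), (15, 11)]
Unfold 3 (reflect across h@14): 24 holes -> [(12, 4), (12, 5), (12, 7), (12, 8), (12, 10), (12, 11), (13, 4), (13, 5), (13, 7), (13, 8), (13, 10), (13, 11), (14, 4), (14, 5), (14, 7), (14, 8), (14, 10), (14, 11), (15, 4), (15, 5), (15, 7), (15, 8), (15, 10), (15, 11)]
Unfold 4 (reflect across h@12): 48 holes -> [(8, 4), (8, 5), (8, 7), (8, 8), (8, 10), (8, 11), (9, 4), (9, 5), (9, 7), (9, 8), (9, 10), (9, 11), (10, 4), (10, 5), (10, 7), (10, 8), (10, 10), (10, 11), (11, 4), (11, 5), (11, 7), (11, 8), (11, 10), (11, 11), (12, 4), (12, 5), (12, 7), (12, 8), (12, 10), (12, 11), (13, 4), (13, 5), (13, 7), (13, 8), (13, 10), (13, 11), (14, 4), (14, 5), (14, 7), (14, 8), (14, 10), (14, 11), (15, 4), (15, 5), (15, 7), (15, 8), (15, 10), (15, 11)]
Unfold 5 (reflect across h@8): 96 holes -> [(0, 4), (0, 5), (0, 7), (0, 8), (0, 10), (0, 11), (1, 4), (1, 5), (1, 7), (1, 8), (1, 10), (1, 11), (2, 4), (2, 5), (2, 7), (2, 8), (2, 10), (2, 11), (3, 4), (3, 5), (3, 7), (3, 8), (3, 10), (3, 11), (4, 4), (4, 5), (4, 7), (4, 8), (4, 10), (4, 11), (5, 4), (5, 5), (5, 7), (5, 8), (5, 10), (5, 11), (6, 4), (6, 5), (6, 7), (6, 8), (6, 10), (6, 11), (7, 4), (7, 5), (7, 7), (7, 8), (7, 10), (7, 11), (8, 4), (8, 5), (8, 7), (8, 8), (8, 10), (8, 11), (9, 4), (9, 5), (9, 7), (9, 8), (9, 10), (9, 11), (10, 4), (10, 5), (10, 7), (10, 8), (10, 10), (10, 11), (11, 4), (11, 5), (11, 7), (11, 8), (11, 10), (11, 11), (12, 4), (12, 5), (12, 7), (12, 8), (12, 10), (12, 11), (13, 4), (13, 5), (13, 7), (13, 8), (13, 10), (13, 11), (14, 4), (14, 5), (14, 7), (14, 8), (14, 10), (14, 11), (15, 4), (15, 5), (15, 7), (15, 8), (15, 10), (15, 11)]
Holes: [(0, 4), (0, 5), (0, 7), (0, 8), (0, 10), (0, 11), (1, 4), (1, 5), (1, 7), (1, 8), (1, 10), (1, 11), (2, 4), (2, 5), (2, 7), (2, 8), (2, 10), (2, 11), (3, 4), (3, 5), (3, 7), (3, 8), (3, 10), (3, 11), (4, 4), (4, 5), (4, 7), (4, 8), (4, 10), (4, 11), (5, 4), (5, 5), (5, 7), (5, 8), (5, 10), (5, 11), (6, 4), (6, 5), (6, 7), (6, 8), (6, 10), (6, 11), (7, 4), (7, 5), (7, 7), (7, 8), (7, 10), (7, 11), (8, 4), (8, 5), (8, 7), (8, 8), (8, 10), (8, 11), (9, 4), (9, 5), (9, 7), (9, 8), (9, 10), (9, 11), (10, 4), (10, 5), (10, 7), (10, 8), (10, 10), (10, 11), (11, 4), (11, 5), (11, 7), (11, 8), (11, 10), (11, 11), (12, 4), (12, 5), (12, 7), (12, 8), (12, 10), (12, 11), (13, 4), (13, 5), (13, 7), (13, 8), (13, 10), (13, 11), (14, 4), (14, 5), (14, 7), (14, 8), (14, 10), (14, 11), (15, 4), (15, 5), (15, 7), (15, 8), (15, 10), (15, 11)]

Answer: no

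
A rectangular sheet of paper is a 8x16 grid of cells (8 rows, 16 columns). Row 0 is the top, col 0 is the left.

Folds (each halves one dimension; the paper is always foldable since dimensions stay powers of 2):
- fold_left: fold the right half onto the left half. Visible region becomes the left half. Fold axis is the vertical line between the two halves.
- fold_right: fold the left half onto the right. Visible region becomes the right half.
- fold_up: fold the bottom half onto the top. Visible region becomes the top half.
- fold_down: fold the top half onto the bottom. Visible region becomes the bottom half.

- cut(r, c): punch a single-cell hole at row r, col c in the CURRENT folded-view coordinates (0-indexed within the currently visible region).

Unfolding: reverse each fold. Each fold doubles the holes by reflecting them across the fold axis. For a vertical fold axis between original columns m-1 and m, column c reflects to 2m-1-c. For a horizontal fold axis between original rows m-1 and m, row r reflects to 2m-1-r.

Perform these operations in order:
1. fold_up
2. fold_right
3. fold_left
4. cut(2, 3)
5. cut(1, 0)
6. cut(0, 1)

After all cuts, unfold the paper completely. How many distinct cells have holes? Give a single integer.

Answer: 24

Derivation:
Op 1 fold_up: fold axis h@4; visible region now rows[0,4) x cols[0,16) = 4x16
Op 2 fold_right: fold axis v@8; visible region now rows[0,4) x cols[8,16) = 4x8
Op 3 fold_left: fold axis v@12; visible region now rows[0,4) x cols[8,12) = 4x4
Op 4 cut(2, 3): punch at orig (2,11); cuts so far [(2, 11)]; region rows[0,4) x cols[8,12) = 4x4
Op 5 cut(1, 0): punch at orig (1,8); cuts so far [(1, 8), (2, 11)]; region rows[0,4) x cols[8,12) = 4x4
Op 6 cut(0, 1): punch at orig (0,9); cuts so far [(0, 9), (1, 8), (2, 11)]; region rows[0,4) x cols[8,12) = 4x4
Unfold 1 (reflect across v@12): 6 holes -> [(0, 9), (0, 14), (1, 8), (1, 15), (2, 11), (2, 12)]
Unfold 2 (reflect across v@8): 12 holes -> [(0, 1), (0, 6), (0, 9), (0, 14), (1, 0), (1, 7), (1, 8), (1, 15), (2, 3), (2, 4), (2, 11), (2, 12)]
Unfold 3 (reflect across h@4): 24 holes -> [(0, 1), (0, 6), (0, 9), (0, 14), (1, 0), (1, 7), (1, 8), (1, 15), (2, 3), (2, 4), (2, 11), (2, 12), (5, 3), (5, 4), (5, 11), (5, 12), (6, 0), (6, 7), (6, 8), (6, 15), (7, 1), (7, 6), (7, 9), (7, 14)]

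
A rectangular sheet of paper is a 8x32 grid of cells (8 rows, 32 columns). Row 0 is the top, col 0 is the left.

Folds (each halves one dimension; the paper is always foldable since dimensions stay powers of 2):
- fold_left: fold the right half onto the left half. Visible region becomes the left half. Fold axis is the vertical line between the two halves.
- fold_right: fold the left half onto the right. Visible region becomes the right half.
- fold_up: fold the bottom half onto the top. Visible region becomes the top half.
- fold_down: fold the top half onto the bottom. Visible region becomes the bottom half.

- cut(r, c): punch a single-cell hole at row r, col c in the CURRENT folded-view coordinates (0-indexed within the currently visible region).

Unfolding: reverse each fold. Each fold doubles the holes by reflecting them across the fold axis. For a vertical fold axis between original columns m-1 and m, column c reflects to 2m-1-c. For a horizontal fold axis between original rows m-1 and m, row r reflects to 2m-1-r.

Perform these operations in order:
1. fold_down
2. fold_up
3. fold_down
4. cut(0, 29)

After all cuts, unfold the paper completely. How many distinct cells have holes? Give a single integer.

Answer: 8

Derivation:
Op 1 fold_down: fold axis h@4; visible region now rows[4,8) x cols[0,32) = 4x32
Op 2 fold_up: fold axis h@6; visible region now rows[4,6) x cols[0,32) = 2x32
Op 3 fold_down: fold axis h@5; visible region now rows[5,6) x cols[0,32) = 1x32
Op 4 cut(0, 29): punch at orig (5,29); cuts so far [(5, 29)]; region rows[5,6) x cols[0,32) = 1x32
Unfold 1 (reflect across h@5): 2 holes -> [(4, 29), (5, 29)]
Unfold 2 (reflect across h@6): 4 holes -> [(4, 29), (5, 29), (6, 29), (7, 29)]
Unfold 3 (reflect across h@4): 8 holes -> [(0, 29), (1, 29), (2, 29), (3, 29), (4, 29), (5, 29), (6, 29), (7, 29)]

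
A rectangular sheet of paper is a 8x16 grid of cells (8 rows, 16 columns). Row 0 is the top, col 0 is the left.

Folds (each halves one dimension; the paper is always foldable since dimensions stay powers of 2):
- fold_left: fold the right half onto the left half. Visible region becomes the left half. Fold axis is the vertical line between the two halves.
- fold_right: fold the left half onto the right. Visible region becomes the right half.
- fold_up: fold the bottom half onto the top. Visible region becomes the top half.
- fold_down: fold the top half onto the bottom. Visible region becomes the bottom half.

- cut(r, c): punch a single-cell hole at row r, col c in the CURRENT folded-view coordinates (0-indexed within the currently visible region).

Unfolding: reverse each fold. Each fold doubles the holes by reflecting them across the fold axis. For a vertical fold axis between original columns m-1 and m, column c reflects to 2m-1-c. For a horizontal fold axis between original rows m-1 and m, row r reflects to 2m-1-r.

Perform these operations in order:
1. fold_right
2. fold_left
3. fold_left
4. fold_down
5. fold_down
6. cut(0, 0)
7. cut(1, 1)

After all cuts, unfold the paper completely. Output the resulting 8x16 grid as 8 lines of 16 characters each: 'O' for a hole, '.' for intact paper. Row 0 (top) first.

Answer: .OO..OO..OO..OO.
O..OO..OO..OO..O
O..OO..OO..OO..O
.OO..OO..OO..OO.
.OO..OO..OO..OO.
O..OO..OO..OO..O
O..OO..OO..OO..O
.OO..OO..OO..OO.

Derivation:
Op 1 fold_right: fold axis v@8; visible region now rows[0,8) x cols[8,16) = 8x8
Op 2 fold_left: fold axis v@12; visible region now rows[0,8) x cols[8,12) = 8x4
Op 3 fold_left: fold axis v@10; visible region now rows[0,8) x cols[8,10) = 8x2
Op 4 fold_down: fold axis h@4; visible region now rows[4,8) x cols[8,10) = 4x2
Op 5 fold_down: fold axis h@6; visible region now rows[6,8) x cols[8,10) = 2x2
Op 6 cut(0, 0): punch at orig (6,8); cuts so far [(6, 8)]; region rows[6,8) x cols[8,10) = 2x2
Op 7 cut(1, 1): punch at orig (7,9); cuts so far [(6, 8), (7, 9)]; region rows[6,8) x cols[8,10) = 2x2
Unfold 1 (reflect across h@6): 4 holes -> [(4, 9), (5, 8), (6, 8), (7, 9)]
Unfold 2 (reflect across h@4): 8 holes -> [(0, 9), (1, 8), (2, 8), (3, 9), (4, 9), (5, 8), (6, 8), (7, 9)]
Unfold 3 (reflect across v@10): 16 holes -> [(0, 9), (0, 10), (1, 8), (1, 11), (2, 8), (2, 11), (3, 9), (3, 10), (4, 9), (4, 10), (5, 8), (5, 11), (6, 8), (6, 11), (7, 9), (7, 10)]
Unfold 4 (reflect across v@12): 32 holes -> [(0, 9), (0, 10), (0, 13), (0, 14), (1, 8), (1, 11), (1, 12), (1, 15), (2, 8), (2, 11), (2, 12), (2, 15), (3, 9), (3, 10), (3, 13), (3, 14), (4, 9), (4, 10), (4, 13), (4, 14), (5, 8), (5, 11), (5, 12), (5, 15), (6, 8), (6, 11), (6, 12), (6, 15), (7, 9), (7, 10), (7, 13), (7, 14)]
Unfold 5 (reflect across v@8): 64 holes -> [(0, 1), (0, 2), (0, 5), (0, 6), (0, 9), (0, 10), (0, 13), (0, 14), (1, 0), (1, 3), (1, 4), (1, 7), (1, 8), (1, 11), (1, 12), (1, 15), (2, 0), (2, 3), (2, 4), (2, 7), (2, 8), (2, 11), (2, 12), (2, 15), (3, 1), (3, 2), (3, 5), (3, 6), (3, 9), (3, 10), (3, 13), (3, 14), (4, 1), (4, 2), (4, 5), (4, 6), (4, 9), (4, 10), (4, 13), (4, 14), (5, 0), (5, 3), (5, 4), (5, 7), (5, 8), (5, 11), (5, 12), (5, 15), (6, 0), (6, 3), (6, 4), (6, 7), (6, 8), (6, 11), (6, 12), (6, 15), (7, 1), (7, 2), (7, 5), (7, 6), (7, 9), (7, 10), (7, 13), (7, 14)]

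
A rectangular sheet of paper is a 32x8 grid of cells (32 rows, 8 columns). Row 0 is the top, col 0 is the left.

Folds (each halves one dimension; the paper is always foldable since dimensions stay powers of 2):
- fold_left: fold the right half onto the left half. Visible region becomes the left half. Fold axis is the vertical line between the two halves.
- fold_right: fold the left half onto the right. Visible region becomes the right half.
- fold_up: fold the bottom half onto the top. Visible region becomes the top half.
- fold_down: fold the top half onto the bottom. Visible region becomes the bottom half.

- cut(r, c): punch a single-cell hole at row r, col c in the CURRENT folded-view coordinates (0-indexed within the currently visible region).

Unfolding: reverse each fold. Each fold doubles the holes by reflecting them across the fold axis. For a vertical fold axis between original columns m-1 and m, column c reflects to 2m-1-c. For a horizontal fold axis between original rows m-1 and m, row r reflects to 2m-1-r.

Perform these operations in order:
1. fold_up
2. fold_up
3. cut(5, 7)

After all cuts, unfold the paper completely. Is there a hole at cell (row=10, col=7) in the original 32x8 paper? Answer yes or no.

Op 1 fold_up: fold axis h@16; visible region now rows[0,16) x cols[0,8) = 16x8
Op 2 fold_up: fold axis h@8; visible region now rows[0,8) x cols[0,8) = 8x8
Op 3 cut(5, 7): punch at orig (5,7); cuts so far [(5, 7)]; region rows[0,8) x cols[0,8) = 8x8
Unfold 1 (reflect across h@8): 2 holes -> [(5, 7), (10, 7)]
Unfold 2 (reflect across h@16): 4 holes -> [(5, 7), (10, 7), (21, 7), (26, 7)]
Holes: [(5, 7), (10, 7), (21, 7), (26, 7)]

Answer: yes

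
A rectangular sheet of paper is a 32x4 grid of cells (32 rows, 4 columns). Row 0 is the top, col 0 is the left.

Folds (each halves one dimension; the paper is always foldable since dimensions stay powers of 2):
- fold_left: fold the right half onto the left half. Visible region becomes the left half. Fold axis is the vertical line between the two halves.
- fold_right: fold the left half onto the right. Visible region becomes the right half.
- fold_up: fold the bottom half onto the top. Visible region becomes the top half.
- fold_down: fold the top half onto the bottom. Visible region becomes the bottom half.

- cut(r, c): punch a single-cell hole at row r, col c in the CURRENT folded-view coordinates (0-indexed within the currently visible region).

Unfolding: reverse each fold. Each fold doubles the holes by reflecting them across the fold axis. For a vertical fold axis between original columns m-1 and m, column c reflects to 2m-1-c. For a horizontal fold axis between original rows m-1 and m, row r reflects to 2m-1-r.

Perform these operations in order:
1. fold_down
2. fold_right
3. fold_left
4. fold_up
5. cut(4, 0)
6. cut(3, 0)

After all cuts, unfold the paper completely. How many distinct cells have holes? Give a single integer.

Op 1 fold_down: fold axis h@16; visible region now rows[16,32) x cols[0,4) = 16x4
Op 2 fold_right: fold axis v@2; visible region now rows[16,32) x cols[2,4) = 16x2
Op 3 fold_left: fold axis v@3; visible region now rows[16,32) x cols[2,3) = 16x1
Op 4 fold_up: fold axis h@24; visible region now rows[16,24) x cols[2,3) = 8x1
Op 5 cut(4, 0): punch at orig (20,2); cuts so far [(20, 2)]; region rows[16,24) x cols[2,3) = 8x1
Op 6 cut(3, 0): punch at orig (19,2); cuts so far [(19, 2), (20, 2)]; region rows[16,24) x cols[2,3) = 8x1
Unfold 1 (reflect across h@24): 4 holes -> [(19, 2), (20, 2), (27, 2), (28, 2)]
Unfold 2 (reflect across v@3): 8 holes -> [(19, 2), (19, 3), (20, 2), (20, 3), (27, 2), (27, 3), (28, 2), (28, 3)]
Unfold 3 (reflect across v@2): 16 holes -> [(19, 0), (19, 1), (19, 2), (19, 3), (20, 0), (20, 1), (20, 2), (20, 3), (27, 0), (27, 1), (27, 2), (27, 3), (28, 0), (28, 1), (28, 2), (28, 3)]
Unfold 4 (reflect across h@16): 32 holes -> [(3, 0), (3, 1), (3, 2), (3, 3), (4, 0), (4, 1), (4, 2), (4, 3), (11, 0), (11, 1), (11, 2), (11, 3), (12, 0), (12, 1), (12, 2), (12, 3), (19, 0), (19, 1), (19, 2), (19, 3), (20, 0), (20, 1), (20, 2), (20, 3), (27, 0), (27, 1), (27, 2), (27, 3), (28, 0), (28, 1), (28, 2), (28, 3)]

Answer: 32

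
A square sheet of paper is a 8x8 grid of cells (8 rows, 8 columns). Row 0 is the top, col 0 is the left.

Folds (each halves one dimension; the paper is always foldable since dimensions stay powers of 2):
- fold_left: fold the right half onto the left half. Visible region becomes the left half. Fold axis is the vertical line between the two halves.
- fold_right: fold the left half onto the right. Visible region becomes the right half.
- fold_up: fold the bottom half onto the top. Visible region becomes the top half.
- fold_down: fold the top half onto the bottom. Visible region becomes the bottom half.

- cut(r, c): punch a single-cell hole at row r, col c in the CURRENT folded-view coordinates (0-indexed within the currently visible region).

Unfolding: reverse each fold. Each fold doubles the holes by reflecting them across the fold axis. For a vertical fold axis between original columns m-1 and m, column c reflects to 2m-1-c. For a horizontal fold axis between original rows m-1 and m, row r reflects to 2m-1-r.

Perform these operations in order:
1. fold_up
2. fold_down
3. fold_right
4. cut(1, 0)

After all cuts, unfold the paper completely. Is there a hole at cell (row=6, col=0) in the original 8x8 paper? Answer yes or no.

Answer: no

Derivation:
Op 1 fold_up: fold axis h@4; visible region now rows[0,4) x cols[0,8) = 4x8
Op 2 fold_down: fold axis h@2; visible region now rows[2,4) x cols[0,8) = 2x8
Op 3 fold_right: fold axis v@4; visible region now rows[2,4) x cols[4,8) = 2x4
Op 4 cut(1, 0): punch at orig (3,4); cuts so far [(3, 4)]; region rows[2,4) x cols[4,8) = 2x4
Unfold 1 (reflect across v@4): 2 holes -> [(3, 3), (3, 4)]
Unfold 2 (reflect across h@2): 4 holes -> [(0, 3), (0, 4), (3, 3), (3, 4)]
Unfold 3 (reflect across h@4): 8 holes -> [(0, 3), (0, 4), (3, 3), (3, 4), (4, 3), (4, 4), (7, 3), (7, 4)]
Holes: [(0, 3), (0, 4), (3, 3), (3, 4), (4, 3), (4, 4), (7, 3), (7, 4)]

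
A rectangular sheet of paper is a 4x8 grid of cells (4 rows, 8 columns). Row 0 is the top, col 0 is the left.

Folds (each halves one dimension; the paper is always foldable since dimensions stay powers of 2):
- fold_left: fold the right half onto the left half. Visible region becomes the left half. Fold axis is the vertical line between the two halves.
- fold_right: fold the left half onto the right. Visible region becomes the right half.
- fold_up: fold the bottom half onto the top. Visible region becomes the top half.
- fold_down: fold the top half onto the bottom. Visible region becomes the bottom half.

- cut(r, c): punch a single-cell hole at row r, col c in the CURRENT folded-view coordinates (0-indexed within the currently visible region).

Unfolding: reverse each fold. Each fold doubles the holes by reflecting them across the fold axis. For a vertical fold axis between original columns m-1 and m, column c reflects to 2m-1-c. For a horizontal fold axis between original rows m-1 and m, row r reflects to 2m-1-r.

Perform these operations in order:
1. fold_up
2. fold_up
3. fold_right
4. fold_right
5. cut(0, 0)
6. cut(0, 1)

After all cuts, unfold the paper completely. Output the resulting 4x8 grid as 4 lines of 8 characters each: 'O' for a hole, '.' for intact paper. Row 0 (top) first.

Answer: OOOOOOOO
OOOOOOOO
OOOOOOOO
OOOOOOOO

Derivation:
Op 1 fold_up: fold axis h@2; visible region now rows[0,2) x cols[0,8) = 2x8
Op 2 fold_up: fold axis h@1; visible region now rows[0,1) x cols[0,8) = 1x8
Op 3 fold_right: fold axis v@4; visible region now rows[0,1) x cols[4,8) = 1x4
Op 4 fold_right: fold axis v@6; visible region now rows[0,1) x cols[6,8) = 1x2
Op 5 cut(0, 0): punch at orig (0,6); cuts so far [(0, 6)]; region rows[0,1) x cols[6,8) = 1x2
Op 6 cut(0, 1): punch at orig (0,7); cuts so far [(0, 6), (0, 7)]; region rows[0,1) x cols[6,8) = 1x2
Unfold 1 (reflect across v@6): 4 holes -> [(0, 4), (0, 5), (0, 6), (0, 7)]
Unfold 2 (reflect across v@4): 8 holes -> [(0, 0), (0, 1), (0, 2), (0, 3), (0, 4), (0, 5), (0, 6), (0, 7)]
Unfold 3 (reflect across h@1): 16 holes -> [(0, 0), (0, 1), (0, 2), (0, 3), (0, 4), (0, 5), (0, 6), (0, 7), (1, 0), (1, 1), (1, 2), (1, 3), (1, 4), (1, 5), (1, 6), (1, 7)]
Unfold 4 (reflect across h@2): 32 holes -> [(0, 0), (0, 1), (0, 2), (0, 3), (0, 4), (0, 5), (0, 6), (0, 7), (1, 0), (1, 1), (1, 2), (1, 3), (1, 4), (1, 5), (1, 6), (1, 7), (2, 0), (2, 1), (2, 2), (2, 3), (2, 4), (2, 5), (2, 6), (2, 7), (3, 0), (3, 1), (3, 2), (3, 3), (3, 4), (3, 5), (3, 6), (3, 7)]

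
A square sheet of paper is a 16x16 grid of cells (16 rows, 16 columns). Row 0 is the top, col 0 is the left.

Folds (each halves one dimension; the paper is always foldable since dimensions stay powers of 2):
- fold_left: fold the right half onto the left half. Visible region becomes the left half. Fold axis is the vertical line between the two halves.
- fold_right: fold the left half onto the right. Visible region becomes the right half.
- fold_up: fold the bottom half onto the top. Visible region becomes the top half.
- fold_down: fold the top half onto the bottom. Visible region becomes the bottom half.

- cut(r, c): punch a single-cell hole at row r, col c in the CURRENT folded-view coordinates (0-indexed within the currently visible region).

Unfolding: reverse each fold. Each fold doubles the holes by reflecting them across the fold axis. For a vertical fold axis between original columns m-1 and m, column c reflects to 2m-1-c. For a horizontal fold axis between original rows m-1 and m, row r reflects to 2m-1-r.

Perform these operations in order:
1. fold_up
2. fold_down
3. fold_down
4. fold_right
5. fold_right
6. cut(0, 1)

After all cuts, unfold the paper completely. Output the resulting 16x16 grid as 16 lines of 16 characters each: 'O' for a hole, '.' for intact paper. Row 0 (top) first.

Op 1 fold_up: fold axis h@8; visible region now rows[0,8) x cols[0,16) = 8x16
Op 2 fold_down: fold axis h@4; visible region now rows[4,8) x cols[0,16) = 4x16
Op 3 fold_down: fold axis h@6; visible region now rows[6,8) x cols[0,16) = 2x16
Op 4 fold_right: fold axis v@8; visible region now rows[6,8) x cols[8,16) = 2x8
Op 5 fold_right: fold axis v@12; visible region now rows[6,8) x cols[12,16) = 2x4
Op 6 cut(0, 1): punch at orig (6,13); cuts so far [(6, 13)]; region rows[6,8) x cols[12,16) = 2x4
Unfold 1 (reflect across v@12): 2 holes -> [(6, 10), (6, 13)]
Unfold 2 (reflect across v@8): 4 holes -> [(6, 2), (6, 5), (6, 10), (6, 13)]
Unfold 3 (reflect across h@6): 8 holes -> [(5, 2), (5, 5), (5, 10), (5, 13), (6, 2), (6, 5), (6, 10), (6, 13)]
Unfold 4 (reflect across h@4): 16 holes -> [(1, 2), (1, 5), (1, 10), (1, 13), (2, 2), (2, 5), (2, 10), (2, 13), (5, 2), (5, 5), (5, 10), (5, 13), (6, 2), (6, 5), (6, 10), (6, 13)]
Unfold 5 (reflect across h@8): 32 holes -> [(1, 2), (1, 5), (1, 10), (1, 13), (2, 2), (2, 5), (2, 10), (2, 13), (5, 2), (5, 5), (5, 10), (5, 13), (6, 2), (6, 5), (6, 10), (6, 13), (9, 2), (9, 5), (9, 10), (9, 13), (10, 2), (10, 5), (10, 10), (10, 13), (13, 2), (13, 5), (13, 10), (13, 13), (14, 2), (14, 5), (14, 10), (14, 13)]

Answer: ................
..O..O....O..O..
..O..O....O..O..
................
................
..O..O....O..O..
..O..O....O..O..
................
................
..O..O....O..O..
..O..O....O..O..
................
................
..O..O....O..O..
..O..O....O..O..
................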